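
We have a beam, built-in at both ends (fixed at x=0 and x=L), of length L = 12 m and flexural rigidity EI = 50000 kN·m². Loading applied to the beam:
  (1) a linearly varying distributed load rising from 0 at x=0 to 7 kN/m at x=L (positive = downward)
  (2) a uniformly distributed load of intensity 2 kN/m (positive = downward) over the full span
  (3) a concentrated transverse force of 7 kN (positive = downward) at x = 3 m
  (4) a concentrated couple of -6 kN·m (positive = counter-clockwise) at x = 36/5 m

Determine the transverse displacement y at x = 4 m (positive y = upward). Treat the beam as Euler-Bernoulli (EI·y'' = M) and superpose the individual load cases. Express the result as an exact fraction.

Load 1 — triangular load w₀=7 kN/m (0→w₀ over full span):
  y_1 = -w₀x²(L-x)²(x+2L)/(120LEI) = -7·4²·(12-4)²·(4+2·12)/(120·12·50000) = -392/140625 m
Load 2 — uniform load w=2 kN/m over full span:
  y_2 = -wx²(L-x)²/(24EI) = -2·4²·(12-4)²/(24·50000) = -16/9375 m
Load 3 — point force P=7 kN at a=3 m (b=L-a=9):
  y_3 = -Pa²(L-x)²(3bL-(3b+a)(L-x))/(6L³EI)  [x>a] = -7·3²·(12-4)²·(3·9·12-(3·9+3)·(12-4))/(6·12³·50000) = -49/75000 m
Load 4 — applied couple M₀=-6 kN·m at a=36/5 m (b=L-a=24/5):
  y_4 = (R_Ax³/6 - M_Ax²/2)/EI  [x≤a] with R_A=-18/25, M_A=-48/25 = ((-18/25)·4³/6 - (-48/25)·4²/2)/50000 = 12/78125 m
Superposition: y = Σ y_i = -28091/5625000 m ≈ -0.004994 m

y(4) = -28091/5625000 m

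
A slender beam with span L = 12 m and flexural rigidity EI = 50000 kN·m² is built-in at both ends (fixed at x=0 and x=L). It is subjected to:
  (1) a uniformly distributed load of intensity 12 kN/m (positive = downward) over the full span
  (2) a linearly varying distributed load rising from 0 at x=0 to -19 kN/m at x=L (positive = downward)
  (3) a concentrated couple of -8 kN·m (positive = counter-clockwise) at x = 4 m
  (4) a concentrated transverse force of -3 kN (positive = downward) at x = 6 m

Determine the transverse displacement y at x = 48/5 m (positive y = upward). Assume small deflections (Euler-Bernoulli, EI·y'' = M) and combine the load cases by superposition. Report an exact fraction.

y(48/5) = -102379/195312500 m

Load 1 — uniform load w=12 kN/m over full span:
  y_1 = -wx²(L-x)²/(24EI) = -12·(48/5)²·(12-(48/5))²/(24·50000) = -10368/1953125 m
Load 2 — triangular load w₀=-19 kN/m (0→w₀ over full span):
  y_2 = -w₀x²(L-x)²(x+2L)/(120LEI) = -(-19)·(48/5)²·(12-(48/5))²·((48/5)+2·12)/(120·12·50000) = 229824/48828125 m
Load 3 — applied couple M₀=-8 kN·m at a=4 m (b=L-a=8):
  y_3 = (R_Ax³/6 - M_Ax²/2 - M₀(x-a)²/2)/EI  [x>a] with R_A=-8/9, M_A=0 = ((-8/9)·(48/5)³/6 - 0·(48/5)²/2 - (-8)·((48/5)-4)²/2)/50000 = -44/390625 m
Load 4 — point force P=-3 kN at a=6 m (b=L-a=6):
  y_4 = -Pa²(L-x)²(3bL-(3b+a)(L-x))/(6L³EI)  [x>a] = -(-3)·6²·(12-(48/5))²·(3·6·12-(3·6+6)·(12-(48/5)))/(6·12³·50000) = 297/1562500 m
Superposition: y = Σ y_i = -102379/195312500 m ≈ -0.000524 m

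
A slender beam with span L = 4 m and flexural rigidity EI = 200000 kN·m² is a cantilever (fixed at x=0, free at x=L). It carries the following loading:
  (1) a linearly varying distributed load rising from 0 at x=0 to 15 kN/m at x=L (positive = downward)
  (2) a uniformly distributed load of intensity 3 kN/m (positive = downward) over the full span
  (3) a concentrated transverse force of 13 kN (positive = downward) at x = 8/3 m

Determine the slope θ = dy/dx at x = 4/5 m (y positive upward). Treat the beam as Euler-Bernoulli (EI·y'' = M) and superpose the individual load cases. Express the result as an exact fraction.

θ(4/5) = -439/937500 rad

Load 1 — triangular load w₀=15 kN/m (0→w₀ over full span):
  θ_1 = (w₀Lx²/4-w₀L²x/3-w₀x⁴/(24L))/EI = (15·4·(4/5)²/4-15·4²·(4/5)/3-15·(4/5)⁴/(24·4))/200000 = -851/3125000 rad
Load 2 — uniform load w=3 kN/m over full span:
  θ_2 = -wx(x²-3Lx+3L²)/(6EI) = -3·(4/5)·((4/5)²-3·4·(4/5)+3·4²)/(6·200000) = -61/781250 rad
Load 3 — point force P=13 kN at a=8/3 m (b=L-a=4/3):
  θ_3 = -Px(2a-x)/(2EI)  [x≤a] = -13·(4/5)·(2·(8/3)-(4/5))/(2·200000) = -221/1875000 rad
Superposition: θ = Σ θ_i = -439/937500 rad ≈ -0.000468 rad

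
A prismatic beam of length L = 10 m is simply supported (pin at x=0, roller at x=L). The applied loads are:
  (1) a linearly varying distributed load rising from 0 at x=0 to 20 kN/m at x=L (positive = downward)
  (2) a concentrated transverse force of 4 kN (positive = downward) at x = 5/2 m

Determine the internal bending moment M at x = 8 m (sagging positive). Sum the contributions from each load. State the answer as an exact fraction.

Load 1 — triangular load w₀=20 kN/m (0→w₀ over full span):
  M_1 = w₀Lx/6 - w₀x³/(6L) = 20·10·8/6 - 20·8³/(6·10) = 96 kN·m
Load 2 — point force P=4 kN at a=5/2 m (b=L-a=15/2):
  M_2 = Pa(L-x)/L  [x>a] = 4·(5/2)·(10-8)/10 = 2 kN·m
Superposition: M = Σ M_i = 98 kN·m ≈ 98.000000 kN·m

M(8) = 98 kN·m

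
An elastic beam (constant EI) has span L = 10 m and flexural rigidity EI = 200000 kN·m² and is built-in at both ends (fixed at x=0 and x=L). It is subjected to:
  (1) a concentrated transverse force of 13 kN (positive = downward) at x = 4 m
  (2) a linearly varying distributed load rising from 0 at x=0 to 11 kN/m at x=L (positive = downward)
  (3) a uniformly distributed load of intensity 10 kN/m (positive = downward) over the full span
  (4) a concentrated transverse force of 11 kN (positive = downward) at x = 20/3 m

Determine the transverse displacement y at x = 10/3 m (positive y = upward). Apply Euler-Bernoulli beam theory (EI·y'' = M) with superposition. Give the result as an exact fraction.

y(10/3) = -106903/54675000 m

Load 1 — point force P=13 kN at a=4 m (b=L-a=6):
  y_1 = -Pb²x²(3aL-(3a+b)x)/(6L³EI)  [x≤a] = -13·6²·(10/3)²·(3·4·10-(3·4+6)·(10/3))/(6·10³·200000) = -13/50000 m
Load 2 — triangular load w₀=11 kN/m (0→w₀ over full span):
  y_2 = -w₀x²(L-x)²(x+2L)/(120LEI) = -11·(10/3)²·(10-(10/3))²·((10/3)+2·10)/(120·10·200000) = -77/145800 m
Load 3 — uniform load w=10 kN/m over full span:
  y_3 = -wx²(L-x)²/(24EI) = -10·(10/3)²·(10-(10/3))²/(24·200000) = -1/972 m
Load 4 — point force P=11 kN at a=20/3 m (b=L-a=10/3):
  y_4 = -Pb²x²(3aL-(3a+b)x)/(6L³EI)  [x≤a] = -11·(10/3)²·(10/3)²·(3·(20/3)·10-(3·(20/3)+(10/3))·(10/3))/(6·10³·200000) = -121/874800 m
Superposition: y = Σ y_i = -106903/54675000 m ≈ -0.001955 m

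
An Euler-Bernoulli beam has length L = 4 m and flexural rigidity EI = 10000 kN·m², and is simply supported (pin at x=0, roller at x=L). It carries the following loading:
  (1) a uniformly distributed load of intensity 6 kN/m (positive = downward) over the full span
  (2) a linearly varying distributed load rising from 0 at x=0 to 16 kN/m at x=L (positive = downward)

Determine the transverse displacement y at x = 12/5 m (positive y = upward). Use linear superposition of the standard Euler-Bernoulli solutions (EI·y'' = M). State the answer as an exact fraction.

y(12/5) = -131576/29296875 m

Load 1 — uniform load w=6 kN/m over full span:
  y_1 = -wx(L³-2Lx²+x³)/(24EI) = -6·(12/5)·(4³-2·4·(12/5)²+(12/5)³)/(24·10000) = -744/390625 m
Load 2 — triangular load w₀=16 kN/m (0→w₀ over full span):
  y_2 = -w₀x(7L⁴-10L²x²+3x⁴)/(360LEI) = -16·(12/5)·(7·4⁴-10·4²·(12/5)²+3·(12/5)⁴)/(360·4·10000) = -75776/29296875 m
Superposition: y = Σ y_i = -131576/29296875 m ≈ -0.004491 m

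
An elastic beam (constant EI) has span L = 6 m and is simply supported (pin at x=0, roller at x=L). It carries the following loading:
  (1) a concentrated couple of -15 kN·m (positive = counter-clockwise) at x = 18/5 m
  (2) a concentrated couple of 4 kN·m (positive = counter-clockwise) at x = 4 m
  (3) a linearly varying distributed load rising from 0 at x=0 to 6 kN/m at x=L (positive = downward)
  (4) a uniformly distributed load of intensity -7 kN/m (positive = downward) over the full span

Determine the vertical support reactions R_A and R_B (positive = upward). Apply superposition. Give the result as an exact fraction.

R_A = -101/6 kN, R_B = -43/6 kN

Load 1 — applied couple M₀=-15 kN·m at a=18/5 m (b=L-a=12/5):
  R_A = M₀/L = (-15)/6 = -5/2 kN
  R_B = -M₀/L = -(-15)/6 = 5/2 kN
Load 2 — applied couple M₀=4 kN·m at a=4 m (b=L-a=2):
  R_A = M₀/L = 4/6 = 2/3 kN
  R_B = -M₀/L = -4/6 = -2/3 kN
Load 3 — triangular load w₀=6 kN/m (0→w₀ over full span):
  R_A = w₀L/6 = 6·6/6 = 6 kN
  R_B = w₀L/3 = 6·6/3 = 12 kN
Load 4 — uniform load w=-7 kN/m over full span:
  R_A = wL/2 = (-7)·6/2 = -21 kN
  R_B = wL/2 = (-7)·6/2 = -21 kN
Superposition: R_A = -101/6 kN, R_B = -43/6 kN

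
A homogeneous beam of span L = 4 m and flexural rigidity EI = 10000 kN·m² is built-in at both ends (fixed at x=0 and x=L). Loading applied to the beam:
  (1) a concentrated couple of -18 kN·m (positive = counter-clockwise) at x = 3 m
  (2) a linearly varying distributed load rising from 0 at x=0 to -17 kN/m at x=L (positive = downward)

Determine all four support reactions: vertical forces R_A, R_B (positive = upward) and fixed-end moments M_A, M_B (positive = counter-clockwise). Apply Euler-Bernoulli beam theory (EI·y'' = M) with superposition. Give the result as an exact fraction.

R_A = -1221/80 kN, M_A = -1763/120 kN·m, R_B = -1499/80 kN, M_B = 679/40 kN·m

Load 1 — applied couple M₀=-18 kN·m at a=3 m (b=L-a=1):
  R_A = 6M₀ab/L³ = 6·(-18)·3·1/4³ = -81/16 kN
  M_A = M₀b(2a-b)/L² = (-18)·1·(2·3-1)/4² = -45/8 kN·m
  R_B = -6M₀ab/L³ = -6·(-18)·3·1/4³ = 81/16 kN
  M_B = M₀a(2b-a)/L² = (-18)·3·(2·1-3)/4² = 27/8 kN·m
Load 2 — triangular load w₀=-17 kN/m (0→w₀ over full span):
  R_A = 3w₀L/20 = 3·(-17)·4/20 = -51/5 kN
  M_A = w₀L²/30 = (-17)·4²/30 = -136/15 kN·m
  R_B = 7w₀L/20 = 7·(-17)·4/20 = -119/5 kN
  M_B = -w₀L²/20 = -(-17)·4²/20 = 68/5 kN·m
Superposition: R_A = -1221/80 kN, M_A = -1763/120 kN·m, R_B = -1499/80 kN, M_B = 679/40 kN·m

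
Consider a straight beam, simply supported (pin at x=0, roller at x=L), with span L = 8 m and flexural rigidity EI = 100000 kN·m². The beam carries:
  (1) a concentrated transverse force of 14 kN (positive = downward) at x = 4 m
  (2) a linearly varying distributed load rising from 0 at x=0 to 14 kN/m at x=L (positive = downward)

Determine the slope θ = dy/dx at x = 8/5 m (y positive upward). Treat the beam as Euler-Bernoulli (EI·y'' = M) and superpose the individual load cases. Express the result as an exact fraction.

Load 1 — point force P=14 kN at a=4 m (b=L-a=4):
  θ_1 = -Pb(L²-b²-3x²)/(6LEI)  [x≤a] = -14·4·(8²-4²-3·(8/5)²)/(6·8·100000) = -147/312500 rad
Load 2 — triangular load w₀=14 kN/m (0→w₀ over full span):
  θ_2 = -w₀(7L⁴-30L²x²+15x⁴)/(360LEI) = -14·(7·8⁴-30·8²·(8/5)²+15·(8/5)⁴)/(360·8·100000) = -20384/17578125 rad
Superposition: θ = Σ θ_i = -114611/70312500 rad ≈ -0.001630 rad

θ(8/5) = -114611/70312500 rad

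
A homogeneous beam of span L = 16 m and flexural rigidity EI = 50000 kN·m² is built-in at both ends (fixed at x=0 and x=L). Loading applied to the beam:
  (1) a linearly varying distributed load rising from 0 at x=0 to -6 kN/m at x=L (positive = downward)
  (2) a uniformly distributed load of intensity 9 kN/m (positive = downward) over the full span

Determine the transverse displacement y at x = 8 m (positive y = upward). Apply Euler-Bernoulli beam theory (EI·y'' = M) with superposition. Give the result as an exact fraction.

y(8) = -64/3125 m

Load 1 — triangular load w₀=-6 kN/m (0→w₀ over full span):
  y_1 = -w₀x²(L-x)²(x+2L)/(120LEI) = -(-6)·8²·(16-8)²·(8+2·16)/(120·16·50000) = 32/3125 m
Load 2 — uniform load w=9 kN/m over full span:
  y_2 = -wx²(L-x)²/(24EI) = -9·8²·(16-8)²/(24·50000) = -96/3125 m
Superposition: y = Σ y_i = -64/3125 m ≈ -0.020480 m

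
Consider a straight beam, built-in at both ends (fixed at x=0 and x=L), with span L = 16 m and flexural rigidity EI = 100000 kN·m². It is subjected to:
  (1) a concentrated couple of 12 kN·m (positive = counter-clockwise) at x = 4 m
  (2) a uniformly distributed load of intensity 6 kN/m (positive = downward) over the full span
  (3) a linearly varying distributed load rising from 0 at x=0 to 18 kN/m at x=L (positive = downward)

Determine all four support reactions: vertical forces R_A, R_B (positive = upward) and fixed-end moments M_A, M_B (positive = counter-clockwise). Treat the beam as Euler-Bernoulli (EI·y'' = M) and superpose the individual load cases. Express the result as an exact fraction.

R_A = 14727/160 kN, M_A = 5587/20 kN·m, R_B = 23673/160 kN, M_B = -7093/20 kN·m

Load 1 — applied couple M₀=12 kN·m at a=4 m (b=L-a=12):
  R_A = 6M₀ab/L³ = 6·12·4·12/16³ = 27/32 kN
  M_A = M₀b(2a-b)/L² = 12·12·(2·4-12)/16² = -9/4 kN·m
  R_B = -6M₀ab/L³ = -6·12·4·12/16³ = -27/32 kN
  M_B = M₀a(2b-a)/L² = 12·4·(2·12-4)/16² = 15/4 kN·m
Load 2 — uniform load w=6 kN/m over full span:
  R_A = wL/2 = 6·16/2 = 48 kN
  M_A = wL²/12 = 6·16²/12 = 128 kN·m
  R_B = wL/2 = 6·16/2 = 48 kN
  M_B = -wL²/12 = -6·16²/12 = -128 kN·m
Load 3 — triangular load w₀=18 kN/m (0→w₀ over full span):
  R_A = 3w₀L/20 = 3·18·16/20 = 216/5 kN
  M_A = w₀L²/30 = 18·16²/30 = 768/5 kN·m
  R_B = 7w₀L/20 = 7·18·16/20 = 504/5 kN
  M_B = -w₀L²/20 = -18·16²/20 = -1152/5 kN·m
Superposition: R_A = 14727/160 kN, M_A = 5587/20 kN·m, R_B = 23673/160 kN, M_B = -7093/20 kN·m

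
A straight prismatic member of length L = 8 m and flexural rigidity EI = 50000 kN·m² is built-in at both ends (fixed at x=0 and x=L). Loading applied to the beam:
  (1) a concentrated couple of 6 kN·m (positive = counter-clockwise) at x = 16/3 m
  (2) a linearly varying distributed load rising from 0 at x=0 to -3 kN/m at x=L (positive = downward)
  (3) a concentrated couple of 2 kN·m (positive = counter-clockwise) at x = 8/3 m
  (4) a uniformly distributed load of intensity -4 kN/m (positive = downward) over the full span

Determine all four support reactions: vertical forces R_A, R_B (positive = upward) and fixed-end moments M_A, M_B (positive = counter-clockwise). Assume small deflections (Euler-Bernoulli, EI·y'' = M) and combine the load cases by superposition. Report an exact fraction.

Load 1 — applied couple M₀=6 kN·m at a=16/3 m (b=L-a=8/3):
  R_A = 6M₀ab/L³ = 6·6·(16/3)·(8/3)/8³ = 1 kN
  M_A = M₀b(2a-b)/L² = 6·(8/3)·(2·(16/3)-(8/3))/8² = 2 kN·m
  R_B = -6M₀ab/L³ = -6·6·(16/3)·(8/3)/8³ = -1 kN
  M_B = M₀a(2b-a)/L² = 6·(16/3)·(2·(8/3)-(16/3))/8² = 0 kN·m
Load 2 — triangular load w₀=-3 kN/m (0→w₀ over full span):
  R_A = 3w₀L/20 = 3·(-3)·8/20 = -18/5 kN
  M_A = w₀L²/30 = (-3)·8²/30 = -32/5 kN·m
  R_B = 7w₀L/20 = 7·(-3)·8/20 = -42/5 kN
  M_B = -w₀L²/20 = -(-3)·8²/20 = 48/5 kN·m
Load 3 — applied couple M₀=2 kN·m at a=8/3 m (b=L-a=16/3):
  R_A = 6M₀ab/L³ = 6·2·(8/3)·(16/3)/8³ = 1/3 kN
  M_A = M₀b(2a-b)/L² = 2·(16/3)·(2·(8/3)-(16/3))/8² = 0 kN·m
  R_B = -6M₀ab/L³ = -6·2·(8/3)·(16/3)/8³ = -1/3 kN
  M_B = M₀a(2b-a)/L² = 2·(8/3)·(2·(16/3)-(8/3))/8² = 2/3 kN·m
Load 4 — uniform load w=-4 kN/m over full span:
  R_A = wL/2 = (-4)·8/2 = -16 kN
  M_A = wL²/12 = (-4)·8²/12 = -64/3 kN·m
  R_B = wL/2 = (-4)·8/2 = -16 kN
  M_B = -wL²/12 = -(-4)·8²/12 = 64/3 kN·m
Superposition: R_A = -274/15 kN, M_A = -386/15 kN·m, R_B = -386/15 kN, M_B = 158/5 kN·m

R_A = -274/15 kN, M_A = -386/15 kN·m, R_B = -386/15 kN, M_B = 158/5 kN·m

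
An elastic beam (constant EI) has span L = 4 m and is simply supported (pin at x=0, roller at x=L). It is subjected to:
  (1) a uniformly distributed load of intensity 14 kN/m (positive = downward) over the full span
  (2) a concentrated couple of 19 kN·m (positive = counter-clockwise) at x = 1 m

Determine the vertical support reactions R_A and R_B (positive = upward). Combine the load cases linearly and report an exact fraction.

R_A = 131/4 kN, R_B = 93/4 kN

Load 1 — uniform load w=14 kN/m over full span:
  R_A = wL/2 = 14·4/2 = 28 kN
  R_B = wL/2 = 14·4/2 = 28 kN
Load 2 — applied couple M₀=19 kN·m at a=1 m (b=L-a=3):
  R_A = M₀/L = 19/4 kN
  R_B = -M₀/L = -19/4 kN
Superposition: R_A = 131/4 kN, R_B = 93/4 kN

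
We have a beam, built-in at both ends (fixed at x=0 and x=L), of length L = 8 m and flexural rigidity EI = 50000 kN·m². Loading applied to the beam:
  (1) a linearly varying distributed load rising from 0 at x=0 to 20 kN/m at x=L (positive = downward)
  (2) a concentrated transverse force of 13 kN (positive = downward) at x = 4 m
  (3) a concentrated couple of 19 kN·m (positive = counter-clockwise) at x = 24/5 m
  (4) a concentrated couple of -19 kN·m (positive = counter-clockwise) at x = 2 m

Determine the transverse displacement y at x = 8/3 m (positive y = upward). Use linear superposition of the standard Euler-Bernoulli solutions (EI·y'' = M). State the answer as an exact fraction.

y(8/3) = -300799/113906250 m

Load 1 — triangular load w₀=20 kN/m (0→w₀ over full span):
  y_1 = -w₀x²(L-x)²(x+2L)/(120LEI) = -20·(8/3)²·(8-(8/3))²·((8/3)+2·8)/(120·8·50000) = -3584/2278125 m
Load 2 — point force P=13 kN at a=4 m (b=L-a=4):
  y_2 = -Pb²x²(3aL-(3a+b)x)/(6L³EI)  [x≤a] = -13·4²·(8/3)²·(3·4·8-(3·4+4)·(8/3))/(6·8³·50000) = -26/50625 m
Load 3 — applied couple M₀=19 kN·m at a=24/5 m (b=L-a=16/5):
  y_3 = (R_Ax³/6 - M_Ax²/2)/EI  [x≤a] with R_A=171/50, M_A=152/25 = ((171/50)·(8/3)³/6 - (152/25)·(8/3)²/2)/50000 = -152/703125 m
Load 4 — applied couple M₀=-19 kN·m at a=2 m (b=L-a=6):
  y_4 = (R_Ax³/6 - M_Ax²/2 - M₀(x-a)²/2)/EI  [x>a] with R_A=-171/64, M_A=57/16 = ((-171/64)·(8/3)³/6 - (57/16)·(8/3)²/2 - (-19)·((8/3)-2)²/2)/50000 = -19/56250 m
Superposition: y = Σ y_i = -300799/113906250 m ≈ -0.002641 m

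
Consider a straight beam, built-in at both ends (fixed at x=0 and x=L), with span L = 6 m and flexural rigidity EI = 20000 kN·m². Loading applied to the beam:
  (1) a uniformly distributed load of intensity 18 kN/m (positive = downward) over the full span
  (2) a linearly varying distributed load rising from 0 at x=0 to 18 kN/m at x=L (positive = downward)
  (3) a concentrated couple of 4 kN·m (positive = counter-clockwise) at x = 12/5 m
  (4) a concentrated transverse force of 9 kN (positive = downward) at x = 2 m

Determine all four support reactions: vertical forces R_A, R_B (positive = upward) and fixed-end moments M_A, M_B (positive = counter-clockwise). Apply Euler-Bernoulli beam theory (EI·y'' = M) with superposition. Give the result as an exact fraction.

R_A = 5837/75 kN, M_A = 2102/25 kN·m, R_B = 6988/75 kN, M_B = -2228/25 kN·m

Load 1 — uniform load w=18 kN/m over full span:
  R_A = wL/2 = 18·6/2 = 54 kN
  M_A = wL²/12 = 18·6²/12 = 54 kN·m
  R_B = wL/2 = 18·6/2 = 54 kN
  M_B = -wL²/12 = -18·6²/12 = -54 kN·m
Load 2 — triangular load w₀=18 kN/m (0→w₀ over full span):
  R_A = 3w₀L/20 = 3·18·6/20 = 81/5 kN
  M_A = w₀L²/30 = 18·6²/30 = 108/5 kN·m
  R_B = 7w₀L/20 = 7·18·6/20 = 189/5 kN
  M_B = -w₀L²/20 = -18·6²/20 = -162/5 kN·m
Load 3 — applied couple M₀=4 kN·m at a=12/5 m (b=L-a=18/5):
  R_A = 6M₀ab/L³ = 6·4·(12/5)·(18/5)/6³ = 24/25 kN
  M_A = M₀b(2a-b)/L² = 4·(18/5)·(2·(12/5)-(18/5))/6² = 12/25 kN·m
  R_B = -6M₀ab/L³ = -6·4·(12/5)·(18/5)/6³ = -24/25 kN
  M_B = M₀a(2b-a)/L² = 4·(12/5)·(2·(18/5)-(12/5))/6² = 32/25 kN·m
Load 4 — point force P=9 kN at a=2 m (b=L-a=4):
  R_A = Pb²(3a+b)/L³ = 9·4²·(3·2+4)/6³ = 20/3 kN
  M_A = Pab²/L² = 9·2·4²/6² = 8 kN·m
  R_B = Pa²(a+3b)/L³ = 9·2²·(2+3·4)/6³ = 7/3 kN
  M_B = -Pa²b/L² = -9·2²·4/6² = -4 kN·m
Superposition: R_A = 5837/75 kN, M_A = 2102/25 kN·m, R_B = 6988/75 kN, M_B = -2228/25 kN·m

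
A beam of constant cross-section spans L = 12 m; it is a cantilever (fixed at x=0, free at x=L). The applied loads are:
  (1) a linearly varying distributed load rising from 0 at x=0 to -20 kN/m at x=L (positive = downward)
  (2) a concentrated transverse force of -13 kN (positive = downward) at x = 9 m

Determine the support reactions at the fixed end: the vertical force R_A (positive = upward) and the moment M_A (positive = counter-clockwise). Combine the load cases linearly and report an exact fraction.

R_A = -133 kN, M_A = -1077 kN·m

Load 1 — triangular load w₀=-20 kN/m (0→w₀ over full span):
  R_A = w₀L/2 = (-20)·12/2 = -120 kN
  M_A = w₀L²/3 = (-20)·12²/3 = -960 kN·m
Load 2 — point force P=-13 kN at a=9 m (b=L-a=3):
  R_A = P = (-13) = -13 kN
  M_A = Pa = (-13)·9 = -117 kN·m
Superposition: R_A = -133 kN, M_A = -1077 kN·m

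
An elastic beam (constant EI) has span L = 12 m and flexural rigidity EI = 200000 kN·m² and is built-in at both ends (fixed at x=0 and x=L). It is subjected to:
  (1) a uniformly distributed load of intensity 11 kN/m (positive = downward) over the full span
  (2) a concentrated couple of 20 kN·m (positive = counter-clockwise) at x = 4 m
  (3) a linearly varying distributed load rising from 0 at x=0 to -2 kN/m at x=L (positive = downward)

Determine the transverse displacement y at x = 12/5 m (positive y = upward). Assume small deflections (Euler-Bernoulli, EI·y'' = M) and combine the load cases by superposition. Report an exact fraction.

Load 1 — uniform load w=11 kN/m over full span:
  y_1 = -wx²(L-x)²/(24EI) = -11·(12/5)²·(12-(12/5))²/(24·200000) = -2376/1953125 m
Load 2 — applied couple M₀=20 kN·m at a=4 m (b=L-a=8):
  y_2 = (R_Ax³/6 - M_Ax²/2)/EI  [x≤a] with R_A=20/9, M_A=0 = ((20/9)·(12/5)³/6 - 0·(12/5)²/2)/200000 = 2/78125 m
Load 3 — triangular load w₀=-2 kN/m (0→w₀ over full span):
  y_3 = -w₀x²(L-x)²(x+2L)/(120LEI) = -(-2)·(12/5)²·(12-(12/5))²·((12/5)+2·12)/(120·12·200000) = 4752/48828125 m
Superposition: y = Σ y_i = -53398/48828125 m ≈ -0.001094 m

y(12/5) = -53398/48828125 m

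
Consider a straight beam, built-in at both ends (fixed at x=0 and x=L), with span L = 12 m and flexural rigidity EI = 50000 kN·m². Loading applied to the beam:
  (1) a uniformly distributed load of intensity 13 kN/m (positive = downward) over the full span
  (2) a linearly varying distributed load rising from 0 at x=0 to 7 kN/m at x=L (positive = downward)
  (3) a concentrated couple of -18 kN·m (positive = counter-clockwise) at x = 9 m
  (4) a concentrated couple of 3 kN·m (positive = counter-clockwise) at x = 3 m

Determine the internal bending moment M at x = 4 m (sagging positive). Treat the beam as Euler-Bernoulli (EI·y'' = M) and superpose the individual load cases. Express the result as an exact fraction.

Load 1 — uniform load w=13 kN/m over full span:
  M_1 = wLx/2 - wL²/12 - wx²/2 = 13·12·4/2 - 13·12²/12 - 13·4²/2 = 52 kN·m
Load 2 — triangular load w₀=7 kN/m (0→w₀ over full span):
  M_2 = 3w₀Lx/20 - w₀L²/30 - w₀x³/(6L) = 3·7·12·4/20 - 7·12²/30 - 7·4³/(6·12) = 476/45 kN·m
Load 3 — applied couple M₀=-18 kN·m at a=9 m (b=L-a=3):
  M_3 = R_Ax - M_A  [x≤a] with R_A=-27/16, M_A=-45/8 = (-27/16)·4 - (-45/8) = -9/8 kN·m
Load 4 — applied couple M₀=3 kN·m at a=3 m (b=L-a=9):
  M_4 = R_Ax - M_A - M₀  [x>a] with R_A=9/32, M_A=-9/16 = (9/32)·4 - (-9/16) - 3 = -21/16 kN·m
Superposition: M = Σ M_i = 43301/720 kN·m ≈ 60.140278 kN·m

M(4) = 43301/720 kN·m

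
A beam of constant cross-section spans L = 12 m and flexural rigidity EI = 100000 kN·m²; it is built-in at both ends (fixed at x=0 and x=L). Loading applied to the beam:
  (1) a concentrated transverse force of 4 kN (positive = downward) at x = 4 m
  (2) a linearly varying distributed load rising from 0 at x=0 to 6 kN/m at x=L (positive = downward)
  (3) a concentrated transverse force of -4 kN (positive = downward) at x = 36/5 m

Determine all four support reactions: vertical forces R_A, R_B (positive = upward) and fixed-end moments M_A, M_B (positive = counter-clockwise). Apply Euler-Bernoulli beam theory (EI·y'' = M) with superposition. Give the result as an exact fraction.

Load 1 — point force P=4 kN at a=4 m (b=L-a=8):
  R_A = Pb²(3a+b)/L³ = 4·8²·(3·4+8)/12³ = 80/27 kN
  M_A = Pab²/L² = 4·4·8²/12² = 64/9 kN·m
  R_B = Pa²(a+3b)/L³ = 4·4²·(4+3·8)/12³ = 28/27 kN
  M_B = -Pa²b/L² = -4·4²·8/12² = -32/9 kN·m
Load 2 — triangular load w₀=6 kN/m (0→w₀ over full span):
  R_A = 3w₀L/20 = 3·6·12/20 = 54/5 kN
  M_A = w₀L²/30 = 6·12²/30 = 144/5 kN·m
  R_B = 7w₀L/20 = 7·6·12/20 = 126/5 kN
  M_B = -w₀L²/20 = -6·12²/20 = -216/5 kN·m
Load 3 — point force P=-4 kN at a=36/5 m (b=L-a=24/5):
  R_A = Pb²(3a+b)/L³ = (-4)·(24/5)²·(3·(36/5)+(24/5))/12³ = -176/125 kN
  M_A = Pab²/L² = (-4)·(36/5)·(24/5)²/12² = -576/125 kN·m
  R_B = Pa²(a+3b)/L³ = (-4)·(36/5)²·((36/5)+3·(24/5))/12³ = -324/125 kN
  M_B = -Pa²b/L² = -(-4)·(36/5)²·(24/5)/12² = 864/125 kN·m
Superposition: R_A = 41698/3375 kN, M_A = 35216/1125 kN·m, R_B = 79802/3375 kN, M_B = -44824/1125 kN·m

R_A = 41698/3375 kN, M_A = 35216/1125 kN·m, R_B = 79802/3375 kN, M_B = -44824/1125 kN·m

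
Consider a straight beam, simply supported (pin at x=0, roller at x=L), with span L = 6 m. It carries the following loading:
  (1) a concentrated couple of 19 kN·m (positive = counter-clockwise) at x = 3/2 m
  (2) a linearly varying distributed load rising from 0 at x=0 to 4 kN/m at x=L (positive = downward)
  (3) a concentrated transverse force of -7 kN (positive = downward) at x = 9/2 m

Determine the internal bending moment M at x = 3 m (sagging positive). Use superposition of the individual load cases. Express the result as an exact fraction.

M(3) = -23/4 kN·m

Load 1 — applied couple M₀=19 kN·m at a=3/2 m (b=L-a=9/2):
  M_1 = M₀x/L - M₀  [x>a] = 19·3/6 - 19 = -19/2 kN·m
Load 2 — triangular load w₀=4 kN/m (0→w₀ over full span):
  M_2 = w₀Lx/6 - w₀x³/(6L) = 4·6·3/6 - 4·3³/(6·6) = 9 kN·m
Load 3 — point force P=-7 kN at a=9/2 m (b=L-a=3/2):
  M_3 = Pbx/L  [x≤a] = (-7)·(3/2)·3/6 = -21/4 kN·m
Superposition: M = Σ M_i = -23/4 kN·m ≈ -5.750000 kN·m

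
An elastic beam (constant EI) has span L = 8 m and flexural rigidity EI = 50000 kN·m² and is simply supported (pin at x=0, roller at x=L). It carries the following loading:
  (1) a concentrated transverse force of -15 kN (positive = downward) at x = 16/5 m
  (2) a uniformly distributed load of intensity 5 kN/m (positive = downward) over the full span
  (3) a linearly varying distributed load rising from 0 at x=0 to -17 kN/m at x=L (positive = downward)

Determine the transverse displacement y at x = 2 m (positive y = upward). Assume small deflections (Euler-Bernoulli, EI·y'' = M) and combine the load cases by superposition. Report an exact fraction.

Load 1 — point force P=-15 kN at a=16/5 m (b=L-a=24/5):
  y_1 = -Pbx(L²-b²-x²)/(6LEI)  [x≤a] = -(-15)·(24/5)·2·(8²-(24/5)²-2²)/(6·8·50000) = 693/312500 m
Load 2 — uniform load w=5 kN/m over full span:
  y_2 = -wx(L³-2Lx²+x³)/(24EI) = -5·2·(8³-2·8·2²+2³)/(24·50000) = -19/5000 m
Load 3 — triangular load w₀=-17 kN/m (0→w₀ over full span):
  y_3 = -w₀x(7L⁴-10L²x²+3x⁴)/(360LEI) = -(-17)·2·(7·8⁴-10·8²·2²+3·2⁴)/(360·8·50000) = 1853/300000 m
Superposition: y = Σ y_i = 34457/7500000 m ≈ 0.004594 m

y(2) = 34457/7500000 m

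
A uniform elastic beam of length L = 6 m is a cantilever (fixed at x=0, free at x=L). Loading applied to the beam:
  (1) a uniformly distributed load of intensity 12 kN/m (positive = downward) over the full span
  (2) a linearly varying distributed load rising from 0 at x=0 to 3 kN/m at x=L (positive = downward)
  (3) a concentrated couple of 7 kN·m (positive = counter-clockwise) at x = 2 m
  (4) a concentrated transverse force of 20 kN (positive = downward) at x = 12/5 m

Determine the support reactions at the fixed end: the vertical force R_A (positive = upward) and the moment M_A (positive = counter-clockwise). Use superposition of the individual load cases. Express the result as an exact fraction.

Load 1 — uniform load w=12 kN/m over full span:
  R_A = wL = 12·6 = 72 kN
  M_A = wL²/2 = 12·6²/2 = 216 kN·m
Load 2 — triangular load w₀=3 kN/m (0→w₀ over full span):
  R_A = w₀L/2 = 3·6/2 = 9 kN
  M_A = w₀L²/3 = 3·6²/3 = 36 kN·m
Load 3 — applied couple M₀=7 kN·m at a=2 m (b=L-a=4):
  R_A = 0 kN
  M_A = -M₀ = -7 kN·m
Load 4 — point force P=20 kN at a=12/5 m (b=L-a=18/5):
  R_A = P = 20 kN
  M_A = Pa = 20·(12/5) = 48 kN·m
Superposition: R_A = 101 kN, M_A = 293 kN·m

R_A = 101 kN, M_A = 293 kN·m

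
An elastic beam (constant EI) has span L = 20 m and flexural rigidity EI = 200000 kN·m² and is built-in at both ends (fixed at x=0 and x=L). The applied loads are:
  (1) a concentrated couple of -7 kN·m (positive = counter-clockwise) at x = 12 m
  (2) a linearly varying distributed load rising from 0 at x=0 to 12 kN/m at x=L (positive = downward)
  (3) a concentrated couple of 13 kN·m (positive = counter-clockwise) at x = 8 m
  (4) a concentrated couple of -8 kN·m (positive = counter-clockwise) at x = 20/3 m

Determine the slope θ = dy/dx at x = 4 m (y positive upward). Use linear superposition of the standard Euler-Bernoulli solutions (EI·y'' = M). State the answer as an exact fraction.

Load 1 — applied couple M₀=-7 kN·m at a=12 m (b=L-a=8):
  θ_1 = (R_Ax²/2 - M_Ax)/EI  [x≤a] with R_A=-63/125, M_A=-56/25 = ((-63/125)·4²/2 - (-56/25)·4)/200000 = 77/3125000 rad
Load 2 — triangular load w₀=12 kN/m (0→w₀ over full span):
  θ_2 = -w₀(2x(L-x)(L-2x)(x+2L)+x²(L-x)²)/(120LEI) = -12·(2·4·(20-4)·(20-2·4)·(4+2·20)+4²·(20-4)²)/(120·20·200000) = -28/15625 rad
Load 3 — applied couple M₀=13 kN·m at a=8 m (b=L-a=12):
  θ_3 = (R_Ax²/2 - M_Ax)/EI  [x≤a] with R_A=117/125, M_A=39/25 = ((117/125)·4²/2 - (39/25)·4)/200000 = 39/6250000 rad
Load 4 — applied couple M₀=-8 kN·m at a=20/3 m (b=L-a=40/3):
  θ_4 = (R_Ax²/2 - M_Ax)/EI  [x≤a] with R_A=-8/15, M_A=0 = ((-8/15)·4²/2 - 0·4)/200000 = -1/46875 rad
Superposition: θ = Σ θ_i = -33421/18750000 rad ≈ -0.001782 rad

θ(4) = -33421/18750000 rad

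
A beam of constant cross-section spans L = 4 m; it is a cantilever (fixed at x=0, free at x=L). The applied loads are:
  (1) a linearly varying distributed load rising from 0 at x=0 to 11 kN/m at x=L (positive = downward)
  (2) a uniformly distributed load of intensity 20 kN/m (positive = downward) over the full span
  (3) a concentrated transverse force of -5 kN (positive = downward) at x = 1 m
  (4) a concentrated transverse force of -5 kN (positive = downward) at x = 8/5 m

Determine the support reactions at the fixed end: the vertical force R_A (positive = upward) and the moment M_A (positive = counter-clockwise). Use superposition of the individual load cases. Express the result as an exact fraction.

R_A = 92 kN, M_A = 617/3 kN·m

Load 1 — triangular load w₀=11 kN/m (0→w₀ over full span):
  R_A = w₀L/2 = 11·4/2 = 22 kN
  M_A = w₀L²/3 = 11·4²/3 = 176/3 kN·m
Load 2 — uniform load w=20 kN/m over full span:
  R_A = wL = 20·4 = 80 kN
  M_A = wL²/2 = 20·4²/2 = 160 kN·m
Load 3 — point force P=-5 kN at a=1 m (b=L-a=3):
  R_A = P = (-5) = -5 kN
  M_A = Pa = (-5)·1 = -5 kN·m
Load 4 — point force P=-5 kN at a=8/5 m (b=L-a=12/5):
  R_A = P = (-5) = -5 kN
  M_A = Pa = (-5)·(8/5) = -8 kN·m
Superposition: R_A = 92 kN, M_A = 617/3 kN·m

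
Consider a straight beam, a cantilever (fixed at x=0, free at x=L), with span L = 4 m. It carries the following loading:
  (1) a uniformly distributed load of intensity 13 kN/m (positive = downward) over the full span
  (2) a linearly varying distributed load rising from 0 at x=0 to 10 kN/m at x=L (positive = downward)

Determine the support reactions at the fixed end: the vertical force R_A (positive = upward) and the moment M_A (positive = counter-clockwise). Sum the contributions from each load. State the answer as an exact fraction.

R_A = 72 kN, M_A = 472/3 kN·m

Load 1 — uniform load w=13 kN/m over full span:
  R_A = wL = 13·4 = 52 kN
  M_A = wL²/2 = 13·4²/2 = 104 kN·m
Load 2 — triangular load w₀=10 kN/m (0→w₀ over full span):
  R_A = w₀L/2 = 10·4/2 = 20 kN
  M_A = w₀L²/3 = 10·4²/3 = 160/3 kN·m
Superposition: R_A = 72 kN, M_A = 472/3 kN·m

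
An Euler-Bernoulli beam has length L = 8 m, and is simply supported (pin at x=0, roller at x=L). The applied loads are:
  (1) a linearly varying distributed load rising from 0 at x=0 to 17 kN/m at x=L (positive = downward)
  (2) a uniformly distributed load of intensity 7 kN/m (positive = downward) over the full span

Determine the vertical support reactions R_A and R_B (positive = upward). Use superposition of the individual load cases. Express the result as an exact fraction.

R_A = 152/3 kN, R_B = 220/3 kN

Load 1 — triangular load w₀=17 kN/m (0→w₀ over full span):
  R_A = w₀L/6 = 17·8/6 = 68/3 kN
  R_B = w₀L/3 = 17·8/3 = 136/3 kN
Load 2 — uniform load w=7 kN/m over full span:
  R_A = wL/2 = 7·8/2 = 28 kN
  R_B = wL/2 = 7·8/2 = 28 kN
Superposition: R_A = 152/3 kN, R_B = 220/3 kN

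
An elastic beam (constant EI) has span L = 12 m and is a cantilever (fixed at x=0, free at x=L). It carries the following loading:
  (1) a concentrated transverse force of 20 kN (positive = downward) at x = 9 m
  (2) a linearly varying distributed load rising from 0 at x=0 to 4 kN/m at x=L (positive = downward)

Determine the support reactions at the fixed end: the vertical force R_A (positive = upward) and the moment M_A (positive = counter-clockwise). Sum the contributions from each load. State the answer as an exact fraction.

Load 1 — point force P=20 kN at a=9 m (b=L-a=3):
  R_A = P = 20 kN
  M_A = Pa = 20·9 = 180 kN·m
Load 2 — triangular load w₀=4 kN/m (0→w₀ over full span):
  R_A = w₀L/2 = 4·12/2 = 24 kN
  M_A = w₀L²/3 = 4·12²/3 = 192 kN·m
Superposition: R_A = 44 kN, M_A = 372 kN·m

R_A = 44 kN, M_A = 372 kN·m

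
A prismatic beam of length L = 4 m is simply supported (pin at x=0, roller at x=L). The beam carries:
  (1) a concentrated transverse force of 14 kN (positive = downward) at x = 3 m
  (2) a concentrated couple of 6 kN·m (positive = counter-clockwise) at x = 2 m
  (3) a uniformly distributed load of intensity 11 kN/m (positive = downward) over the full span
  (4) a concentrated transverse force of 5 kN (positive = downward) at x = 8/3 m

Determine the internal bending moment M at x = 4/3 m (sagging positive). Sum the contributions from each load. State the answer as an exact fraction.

Load 1 — point force P=14 kN at a=3 m (b=L-a=1):
  M_1 = Pbx/L  [x≤a] = 14·1·(4/3)/4 = 14/3 kN·m
Load 2 — applied couple M₀=6 kN·m at a=2 m (b=L-a=2):
  M_2 = M₀x/L  [x≤a] = 6·(4/3)/4 = 2 kN·m
Load 3 — uniform load w=11 kN/m over full span:
  M_3 = wx(L-x)/2 = 11·(4/3)·(4-(4/3))/2 = 176/9 kN·m
Load 4 — point force P=5 kN at a=8/3 m (b=L-a=4/3):
  M_4 = Pbx/L  [x≤a] = 5·(4/3)·(4/3)/4 = 20/9 kN·m
Superposition: M = Σ M_i = 256/9 kN·m ≈ 28.444444 kN·m

M(4/3) = 256/9 kN·m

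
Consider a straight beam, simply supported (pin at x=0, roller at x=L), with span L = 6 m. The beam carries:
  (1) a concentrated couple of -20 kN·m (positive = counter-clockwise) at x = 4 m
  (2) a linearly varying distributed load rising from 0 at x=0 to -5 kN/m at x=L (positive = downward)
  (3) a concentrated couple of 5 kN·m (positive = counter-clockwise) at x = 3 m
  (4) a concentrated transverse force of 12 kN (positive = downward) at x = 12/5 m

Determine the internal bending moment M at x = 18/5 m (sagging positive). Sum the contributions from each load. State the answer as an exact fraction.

Load 1 — applied couple M₀=-20 kN·m at a=4 m (b=L-a=2):
  M_1 = M₀x/L  [x≤a] = (-20)·(18/5)/6 = -12 kN·m
Load 2 — triangular load w₀=-5 kN/m (0→w₀ over full span):
  M_2 = w₀Lx/6 - w₀x³/(6L) = (-5)·6·(18/5)/6 - (-5)·(18/5)³/(6·6) = -288/25 kN·m
Load 3 — applied couple M₀=5 kN·m at a=3 m (b=L-a=3):
  M_3 = M₀x/L - M₀  [x>a] = 5·(18/5)/6 - 5 = -2 kN·m
Load 4 — point force P=12 kN at a=12/5 m (b=L-a=18/5):
  M_4 = Pa(L-x)/L  [x>a] = 12·(12/5)·(6-(18/5))/6 = 288/25 kN·m
Superposition: M = Σ M_i = -14 kN·m ≈ -14.000000 kN·m

M(18/5) = -14 kN·m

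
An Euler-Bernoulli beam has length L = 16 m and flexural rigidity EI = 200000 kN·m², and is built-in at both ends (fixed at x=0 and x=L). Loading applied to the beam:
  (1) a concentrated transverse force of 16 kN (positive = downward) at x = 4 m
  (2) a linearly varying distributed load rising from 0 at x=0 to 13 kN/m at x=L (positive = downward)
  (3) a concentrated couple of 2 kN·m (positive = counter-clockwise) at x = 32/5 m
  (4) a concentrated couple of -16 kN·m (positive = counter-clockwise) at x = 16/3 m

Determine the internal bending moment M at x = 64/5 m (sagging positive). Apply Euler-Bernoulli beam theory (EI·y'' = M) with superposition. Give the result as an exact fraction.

M(64/5) = -212/375 kN·m

Load 1 — point force P=16 kN at a=4 m (b=L-a=12):
  M_1 = Pa²(a+3b)(L-x)/L³ - Pa²b/L²  [x>a] = 16·4²·(4+3·12)·(16-(64/5))/16³ - 16·4²·12/16² = -4 kN·m
Load 2 — triangular load w₀=13 kN/m (0→w₀ over full span):
  M_2 = 3w₀Lx/20 - w₀L²/30 - w₀x³/(6L) = 3·13·16·(64/5)/20 - 13·16²/30 - 13·(64/5)³/(6·16) = 1664/375 kN·m
Load 3 — applied couple M₀=2 kN·m at a=32/5 m (b=L-a=48/5):
  M_3 = R_Ax - M_A - M₀  [x>a] with R_A=9/50, M_A=6/25 = (9/50)·(64/5) - (6/25) - 2 = 8/125 kN·m
Load 4 — applied couple M₀=-16 kN·m at a=16/3 m (b=L-a=32/3):
  M_4 = R_Ax - M_A - M₀  [x>a] with R_A=-4/3, M_A=0 = (-4/3)·(64/5) - 0 - (-16) = -16/15 kN·m
Superposition: M = Σ M_i = -212/375 kN·m ≈ -0.565333 kN·m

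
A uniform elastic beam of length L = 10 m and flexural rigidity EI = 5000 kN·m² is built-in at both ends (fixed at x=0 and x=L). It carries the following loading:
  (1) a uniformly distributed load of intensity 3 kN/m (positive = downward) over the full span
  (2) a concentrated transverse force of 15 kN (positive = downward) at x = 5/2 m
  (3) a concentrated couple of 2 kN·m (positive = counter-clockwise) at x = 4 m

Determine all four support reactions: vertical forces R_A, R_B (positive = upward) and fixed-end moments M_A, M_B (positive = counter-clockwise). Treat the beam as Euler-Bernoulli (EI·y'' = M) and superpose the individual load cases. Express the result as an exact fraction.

R_A = 111777/4000 kN, M_A = 37067/800 kN·m, R_B = 68223/4000 kN, M_B = -25113/800 kN·m

Load 1 — uniform load w=3 kN/m over full span:
  R_A = wL/2 = 3·10/2 = 15 kN
  M_A = wL²/12 = 3·10²/12 = 25 kN·m
  R_B = wL/2 = 3·10/2 = 15 kN
  M_B = -wL²/12 = -3·10²/12 = -25 kN·m
Load 2 — point force P=15 kN at a=5/2 m (b=L-a=15/2):
  R_A = Pb²(3a+b)/L³ = 15·(15/2)²·(3·(5/2)+(15/2))/10³ = 405/32 kN
  M_A = Pab²/L² = 15·(5/2)·(15/2)²/10² = 675/32 kN·m
  R_B = Pa²(a+3b)/L³ = 15·(5/2)²·((5/2)+3·(15/2))/10³ = 75/32 kN
  M_B = -Pa²b/L² = -15·(5/2)²·(15/2)/10² = -225/32 kN·m
Load 3 — applied couple M₀=2 kN·m at a=4 m (b=L-a=6):
  R_A = 6M₀ab/L³ = 6·2·4·6/10³ = 36/125 kN
  M_A = M₀b(2a-b)/L² = 2·6·(2·4-6)/10² = 6/25 kN·m
  R_B = -6M₀ab/L³ = -6·2·4·6/10³ = -36/125 kN
  M_B = M₀a(2b-a)/L² = 2·4·(2·6-4)/10² = 16/25 kN·m
Superposition: R_A = 111777/4000 kN, M_A = 37067/800 kN·m, R_B = 68223/4000 kN, M_B = -25113/800 kN·m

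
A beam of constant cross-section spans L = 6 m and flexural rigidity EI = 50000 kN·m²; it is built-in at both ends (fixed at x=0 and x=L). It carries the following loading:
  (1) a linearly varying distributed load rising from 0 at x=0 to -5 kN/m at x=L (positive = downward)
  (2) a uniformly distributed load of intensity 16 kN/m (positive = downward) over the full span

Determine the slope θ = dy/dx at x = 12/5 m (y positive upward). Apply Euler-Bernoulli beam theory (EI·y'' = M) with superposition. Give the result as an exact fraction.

θ(12/5) = -351/1562500 rad

Load 1 — triangular load w₀=-5 kN/m (0→w₀ over full span):
  θ_1 = -w₀(2x(L-x)(L-2x)(x+2L)+x²(L-x)²)/(120LEI) = -(-5)·(2·(12/5)·(6-(12/5))·(6-2·(12/5))·((12/5)+2·6)+(12/5)²·(6-(12/5))²)/(120·6·50000) = 81/1562500 rad
Load 2 — uniform load w=16 kN/m over full span:
  θ_2 = -wx(L-x)(L-2x)/(12EI) = -16·(12/5)·(6-(12/5))·(6-2·(12/5))/(12·50000) = -108/390625 rad
Superposition: θ = Σ θ_i = -351/1562500 rad ≈ -0.000225 rad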